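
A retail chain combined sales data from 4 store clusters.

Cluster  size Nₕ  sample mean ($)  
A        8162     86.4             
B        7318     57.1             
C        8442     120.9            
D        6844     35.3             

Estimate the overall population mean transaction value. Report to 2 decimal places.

77.53

N = 30766; weights Wₕ = Nₕ/N = (0.2653, 0.2379, 0.2744, 0.2225).
x̄_st = Σ Wₕ·x̄ₕ = 0.2653·86.4 + 0.2379·57.1 + 0.2744·120.9 + 0.2225·35.3 ≈ 77.5299...
→ 77.53.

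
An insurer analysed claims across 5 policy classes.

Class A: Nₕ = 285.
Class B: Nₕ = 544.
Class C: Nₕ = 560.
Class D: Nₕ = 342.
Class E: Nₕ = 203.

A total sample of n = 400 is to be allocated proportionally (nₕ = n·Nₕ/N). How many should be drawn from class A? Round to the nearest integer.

N = 285 + 544 + 560 + 342 + 203 = 1934.
n_A = 400·285/1934 = 58.945... → 59.

59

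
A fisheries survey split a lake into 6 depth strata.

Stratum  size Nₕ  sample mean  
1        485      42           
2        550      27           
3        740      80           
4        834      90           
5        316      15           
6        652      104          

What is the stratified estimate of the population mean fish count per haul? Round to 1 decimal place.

67.7

x̄_st = (Σ Nₕx̄ₕ) / (Σ Nₕ) = (485·42 + 550·27 + 740·80 + 834·90 + 316·15 + 652·104) / 3577
= 242028 / 3577 = 67.662... → 67.7.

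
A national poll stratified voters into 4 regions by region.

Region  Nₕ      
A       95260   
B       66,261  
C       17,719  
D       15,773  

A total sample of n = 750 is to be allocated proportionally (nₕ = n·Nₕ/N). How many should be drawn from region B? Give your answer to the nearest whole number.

Share of region B = 66261/195013 = 0.33978.
Allocate 750 × 0.33978 = 254.833... → 255.

255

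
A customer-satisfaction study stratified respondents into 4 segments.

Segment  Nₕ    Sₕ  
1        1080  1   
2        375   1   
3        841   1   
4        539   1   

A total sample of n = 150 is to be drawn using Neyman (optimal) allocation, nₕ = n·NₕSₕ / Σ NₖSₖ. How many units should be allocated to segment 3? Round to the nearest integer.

44

Σ NₕSₕ = 1080·1 + 375·1 + 841·1 + 539·1 = 2835.
Share for 3: 841/2835 = 0.29665.
n_3 = 150 × 0.29665 = 44.497... → 44.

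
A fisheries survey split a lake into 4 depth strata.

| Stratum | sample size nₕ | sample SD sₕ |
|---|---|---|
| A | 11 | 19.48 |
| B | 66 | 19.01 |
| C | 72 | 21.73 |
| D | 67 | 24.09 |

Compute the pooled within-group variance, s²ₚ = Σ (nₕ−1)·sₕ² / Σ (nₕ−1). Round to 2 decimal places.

Degrees of freedom: 10 + 65 + 71 + 66 = 212.
Σ(nₕ−1)sₕ² = 10·379.4704 + 65·361.3801 + 71·472.1929 + 66·580.3281 = 99111.761.
s²ₚ = 99111.761 / 212 = 467.5083... → 467.51.

467.51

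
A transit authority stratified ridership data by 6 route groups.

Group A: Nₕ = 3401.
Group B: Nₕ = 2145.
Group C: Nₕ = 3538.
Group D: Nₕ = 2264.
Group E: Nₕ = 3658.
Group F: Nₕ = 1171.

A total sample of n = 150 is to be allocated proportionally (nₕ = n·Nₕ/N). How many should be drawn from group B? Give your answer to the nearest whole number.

Share of group B = 2145/16177 = 0.13260.
Allocate 150 × 0.13260 = 19.889... → 20.

20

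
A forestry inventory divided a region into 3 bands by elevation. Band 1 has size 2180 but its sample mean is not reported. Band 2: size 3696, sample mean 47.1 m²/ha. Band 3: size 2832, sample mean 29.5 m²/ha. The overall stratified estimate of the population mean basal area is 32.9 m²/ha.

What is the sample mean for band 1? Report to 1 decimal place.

13.2

N = 2180 + 3696 + 2832 = 8708.
Overall total = μ·N = 32.9·8708 = 286493.2.
Subtract the known strata: 3696·47.1 + 2832·29.5 = 257625.6.
Remaining total for band 1: 286493.2 − 257625.6 = 28867.6.
Divide by its size: 28867.6 / 2180 = 13.242... → 13.2.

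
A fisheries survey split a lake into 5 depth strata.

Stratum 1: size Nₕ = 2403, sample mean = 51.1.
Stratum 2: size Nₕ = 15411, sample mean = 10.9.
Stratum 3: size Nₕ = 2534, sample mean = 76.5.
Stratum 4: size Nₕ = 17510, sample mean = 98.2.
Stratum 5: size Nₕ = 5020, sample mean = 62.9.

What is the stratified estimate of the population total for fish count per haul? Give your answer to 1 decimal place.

2519864.2

Population total = Σ Nₕ·x̄ₕ (each stratum's size times its mean).
2403·51.1 + 15411·10.9 + 2534·76.5 + 17510·98.2 + 5020·62.9 = 122793.3 + 167979.9 + 193851 + 1719482 + 315758 = 2519864.2.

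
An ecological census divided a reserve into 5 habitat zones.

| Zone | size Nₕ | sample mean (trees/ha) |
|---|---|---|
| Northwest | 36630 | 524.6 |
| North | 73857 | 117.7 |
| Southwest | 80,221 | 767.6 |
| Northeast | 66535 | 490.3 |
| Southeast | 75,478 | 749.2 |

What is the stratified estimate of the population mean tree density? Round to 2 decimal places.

N = 36630 + 73857 + 80221 + 66535 + 75478 = 332721.
Weight each subgroup mean by Nₕ/N and sum.
Σ Nₕx̄ₕ = 36630·524.6 + 73857·117.7 + 80221·767.6 + 66535·490.3 + 75478·749.2 = 19216098 + 8692968.9 + 61577639.6 + 32622110.5 + 56548117.6 = 178656934.6.
Divide by N: 178656934.6 / 332721 = 536.9572... → 536.96.

536.96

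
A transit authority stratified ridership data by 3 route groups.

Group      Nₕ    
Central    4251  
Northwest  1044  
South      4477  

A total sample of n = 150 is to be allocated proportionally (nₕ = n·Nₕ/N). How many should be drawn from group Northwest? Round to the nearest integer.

Share of group Northwest = 1044/9772 = 0.10684.
Allocate 150 × 0.10684 = 16.025... → 16.

16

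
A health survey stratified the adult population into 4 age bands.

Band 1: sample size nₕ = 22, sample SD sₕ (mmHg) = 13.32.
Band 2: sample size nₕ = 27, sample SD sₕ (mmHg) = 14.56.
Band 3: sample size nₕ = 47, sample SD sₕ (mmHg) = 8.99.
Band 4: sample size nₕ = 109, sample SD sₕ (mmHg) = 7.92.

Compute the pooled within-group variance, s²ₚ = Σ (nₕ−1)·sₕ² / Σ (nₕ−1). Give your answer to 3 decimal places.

98.159

Degrees of freedom: 21 + 26 + 46 + 108 = 201.
Σ(nₕ−1)sₕ² = 21·177.4224 + 26·211.9936 + 46·80.8201 + 108·62.7264 = 19729.8798.
s²ₚ = 19729.8798 / 201 = 98.15861... → 98.159.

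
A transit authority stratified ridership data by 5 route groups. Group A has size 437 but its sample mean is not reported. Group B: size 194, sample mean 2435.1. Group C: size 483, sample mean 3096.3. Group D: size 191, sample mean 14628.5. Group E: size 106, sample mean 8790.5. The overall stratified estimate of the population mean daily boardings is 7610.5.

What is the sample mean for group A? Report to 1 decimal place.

11543.8

Σ Nₕx̄ₕ = N·μ, so 437·x̄_A = 1411·7610.5 − (194·2435.1 + 483·3096.3 + 191·14628.5 + 106·8790.5).
= 10738415.5 − 5693758.8 = 5044656.7.
x̄_A = 5044656.7 / 437 = 11543.837... → 11543.8.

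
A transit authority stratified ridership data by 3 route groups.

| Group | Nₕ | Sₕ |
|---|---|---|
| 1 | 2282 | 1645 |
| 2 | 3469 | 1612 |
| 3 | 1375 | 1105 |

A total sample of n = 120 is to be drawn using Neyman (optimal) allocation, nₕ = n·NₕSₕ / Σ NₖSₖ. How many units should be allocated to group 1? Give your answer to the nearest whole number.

1: NₕSₕ = 2282·1645 = 3753890
2: NₕSₕ = 3469·1612 = 5592028
3: NₕSₕ = 1375·1105 = 1519375
Σ NₕSₕ = 10865293.
n_1 = 120·3753890/10865293 = 41.459... → 41.

41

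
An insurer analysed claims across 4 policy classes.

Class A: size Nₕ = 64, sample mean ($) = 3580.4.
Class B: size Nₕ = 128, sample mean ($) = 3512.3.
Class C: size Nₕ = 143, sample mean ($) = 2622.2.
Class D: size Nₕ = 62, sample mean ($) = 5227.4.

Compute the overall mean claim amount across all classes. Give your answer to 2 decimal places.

N = 397; weights Wₕ = Nₕ/N = (0.1612, 0.3224, 0.3602, 0.1562).
x̄_st = Σ Wₕ·x̄ₕ = 0.1612·3580.4 + 0.3224·3512.3 + 0.3602·2622.2 + 0.1562·5227.4 ≈ 3470.5123...
→ 3470.51.

3470.51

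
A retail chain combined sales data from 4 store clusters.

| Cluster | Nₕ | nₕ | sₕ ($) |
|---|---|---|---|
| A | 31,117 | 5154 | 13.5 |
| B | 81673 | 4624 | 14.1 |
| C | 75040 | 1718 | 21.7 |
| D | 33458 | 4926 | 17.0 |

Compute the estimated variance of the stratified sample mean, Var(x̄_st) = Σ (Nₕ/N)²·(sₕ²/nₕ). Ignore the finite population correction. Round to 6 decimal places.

0.039416

N = 221288. Term for each stratum: Wₕ²sₕ²/nₕ.
Var(x̄_st) = 0.000699202 + 0.005856817 + 0.031518550 + 0.001341182 = 0.039415752 → 0.039416.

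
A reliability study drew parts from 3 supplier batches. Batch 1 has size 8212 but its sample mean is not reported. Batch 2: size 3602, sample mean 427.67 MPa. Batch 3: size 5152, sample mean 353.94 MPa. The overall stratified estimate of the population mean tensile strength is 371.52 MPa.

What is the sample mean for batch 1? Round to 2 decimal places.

357.92

Σ Nₕx̄ₕ = N·μ, so 8212·x̄_1 = 16966·371.52 − (3602·427.67 + 5152·353.94).
= 6303208.32 − 3363966.22 = 2939242.1.
x̄_1 = 2939242.1 / 8212 = 357.9204... → 357.92.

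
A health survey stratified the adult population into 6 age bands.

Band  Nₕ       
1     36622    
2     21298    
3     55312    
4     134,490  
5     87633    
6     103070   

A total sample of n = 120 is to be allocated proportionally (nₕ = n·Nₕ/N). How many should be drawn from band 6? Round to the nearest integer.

Share of band 6 = 103070/438425 = 0.23509.
Allocate 120 × 0.23509 = 28.211... → 28.

28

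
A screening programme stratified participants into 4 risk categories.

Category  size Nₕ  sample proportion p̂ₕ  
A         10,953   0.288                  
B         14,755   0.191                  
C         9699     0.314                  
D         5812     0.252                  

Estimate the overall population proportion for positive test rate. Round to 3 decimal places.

N = 10953 + 14755 + 9699 + 5812 = 41219.
Overall proportion = Σ (Nₕ/N)·p̂ₕ.
Σ Nₕp̂ₕ = 3154.464 + 2818.205 + 3045.486 + 1464.624 = 10482.779.
10482.779 / 41219 = 0.25432... → 0.254.

0.254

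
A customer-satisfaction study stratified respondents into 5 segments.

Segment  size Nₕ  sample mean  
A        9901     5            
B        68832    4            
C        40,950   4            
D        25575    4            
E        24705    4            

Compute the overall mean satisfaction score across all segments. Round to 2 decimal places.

x̄_st = (Σ Nₕx̄ₕ) / (Σ Nₕ) = (9901·5 + 68832·4 + 40950·4 + 25575·4 + 24705·4) / 169963
= 689753 / 169963 = 4.0583... → 4.06.

4.06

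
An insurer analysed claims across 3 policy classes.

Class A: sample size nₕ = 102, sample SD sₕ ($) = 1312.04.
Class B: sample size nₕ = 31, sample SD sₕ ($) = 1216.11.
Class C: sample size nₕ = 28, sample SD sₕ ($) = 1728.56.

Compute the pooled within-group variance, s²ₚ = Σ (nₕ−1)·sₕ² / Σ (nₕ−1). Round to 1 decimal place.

1891822.0

Degrees of freedom: 101 + 30 + 27 = 158.
Σ(nₕ−1)sₕ² = 101·1721448.9616 + 30·1478923.5321 + 27·2987919.6736 = 298907882.2718.
s²ₚ = 298907882.2718 / 158 = 1891822.040... → 1891822.0.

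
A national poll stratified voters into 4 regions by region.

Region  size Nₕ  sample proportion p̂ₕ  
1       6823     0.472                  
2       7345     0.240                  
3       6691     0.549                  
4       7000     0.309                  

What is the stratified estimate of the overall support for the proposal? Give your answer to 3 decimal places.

N = 6823 + 7345 + 6691 + 7000 = 27859.
Overall proportion = Σ (Nₕ/N)·p̂ₕ.
Σ Nₕp̂ₕ = 3220.456 + 1762.8 + 3673.359 + 2163 = 10819.615.
10819.615 / 27859 = 0.38837... → 0.388.

0.388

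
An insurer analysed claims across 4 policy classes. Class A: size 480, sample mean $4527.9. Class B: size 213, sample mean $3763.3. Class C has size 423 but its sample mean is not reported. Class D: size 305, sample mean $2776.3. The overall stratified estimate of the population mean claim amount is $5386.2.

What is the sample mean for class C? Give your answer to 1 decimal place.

Σ Nₕx̄ₕ = N·μ, so 423·x̄_C = 1421·5386.2 − (480·4527.9 + 213·3763.3 + 305·2776.3).
= 7653790.2 − 3821746.4 = 3832043.8.
x̄_C = 3832043.8 / 423 = 9059.205... → 9059.2.

9059.2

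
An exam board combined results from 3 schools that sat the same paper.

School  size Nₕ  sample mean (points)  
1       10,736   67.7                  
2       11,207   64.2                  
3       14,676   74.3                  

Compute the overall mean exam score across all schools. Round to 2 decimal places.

x̄_st = (Σ Nₕx̄ₕ) / (Σ Nₕ) = (10736·67.7 + 11207·64.2 + 14676·74.3) / 36619
= 2536743.4 / 36619 = 69.2740... → 69.27.

69.27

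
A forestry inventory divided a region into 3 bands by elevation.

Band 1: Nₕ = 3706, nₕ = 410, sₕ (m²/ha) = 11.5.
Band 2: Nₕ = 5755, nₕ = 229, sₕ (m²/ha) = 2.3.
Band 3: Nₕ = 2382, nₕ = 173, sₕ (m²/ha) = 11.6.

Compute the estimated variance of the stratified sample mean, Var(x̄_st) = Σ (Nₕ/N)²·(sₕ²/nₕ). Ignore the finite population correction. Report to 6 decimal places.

0.068506

N = 11843. Term for each stratum: Wₕ²sₕ²/nₕ.
Var(x̄_st) = 0.031586332 + 0.005454907 + 0.031465159 = 0.068506398 → 0.068506.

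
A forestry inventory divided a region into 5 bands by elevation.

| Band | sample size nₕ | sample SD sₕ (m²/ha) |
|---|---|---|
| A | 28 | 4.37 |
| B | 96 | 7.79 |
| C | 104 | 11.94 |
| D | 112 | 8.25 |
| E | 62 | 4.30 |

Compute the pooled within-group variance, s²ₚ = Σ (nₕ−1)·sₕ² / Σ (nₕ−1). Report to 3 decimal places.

74.679

Degrees of freedom: 27 + 95 + 103 + 111 + 61 = 397.
Σ(nₕ−1)sₕ² = 27·19.0969 + 95·60.6841 + 103·142.5636 + 111·68.0625 + 61·18.49 = 29647.4841.
s²ₚ = 29647.4841 / 397 = 74.67880... → 74.679.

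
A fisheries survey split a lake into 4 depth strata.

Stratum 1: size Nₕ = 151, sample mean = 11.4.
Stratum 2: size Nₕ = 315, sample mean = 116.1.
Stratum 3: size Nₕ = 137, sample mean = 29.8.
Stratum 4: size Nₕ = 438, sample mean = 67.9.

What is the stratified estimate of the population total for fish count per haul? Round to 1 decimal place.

72115.7

Population total = Σ Nₕ·x̄ₕ (each stratum's size times its mean).
151·11.4 + 315·116.1 + 137·29.8 + 438·67.9 = 1721.4 + 36571.5 + 4082.6 + 29740.2 = 72115.7.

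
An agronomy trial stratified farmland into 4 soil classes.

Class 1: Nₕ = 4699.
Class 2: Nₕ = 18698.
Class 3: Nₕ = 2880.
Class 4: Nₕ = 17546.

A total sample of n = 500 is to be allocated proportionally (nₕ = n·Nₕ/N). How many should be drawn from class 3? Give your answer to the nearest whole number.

N = 4699 + 18698 + 2880 + 17546 = 43823.
n_3 = 500·2880/43823 = 32.859... → 33.

33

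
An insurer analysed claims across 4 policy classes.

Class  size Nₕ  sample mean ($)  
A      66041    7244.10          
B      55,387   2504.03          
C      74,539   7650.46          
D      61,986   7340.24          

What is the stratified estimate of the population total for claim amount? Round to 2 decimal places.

Estimate total by summing Nₕ·x̄ₕ over strata.
66041·7244.10 + 55387·2504.03 + 74539·7650.46 + 61986·7340.24 = 478407608.1 + 138690709.61 + 570257637.94 + 454992116.64 = 1642348072.29.

1642348072.29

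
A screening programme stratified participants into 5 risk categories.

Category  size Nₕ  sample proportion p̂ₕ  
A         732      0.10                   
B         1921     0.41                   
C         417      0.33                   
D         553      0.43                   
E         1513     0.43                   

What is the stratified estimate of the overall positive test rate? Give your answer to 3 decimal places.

N = 732 + 1921 + 417 + 553 + 1513 = 5136.
Overall proportion = Σ (Nₕ/N)·p̂ₕ.
Σ Nₕp̂ₕ = 73.2 + 787.61 + 137.61 + 237.79 + 650.59 = 1886.8.
1886.8 / 5136 = 0.36737... → 0.367.

0.367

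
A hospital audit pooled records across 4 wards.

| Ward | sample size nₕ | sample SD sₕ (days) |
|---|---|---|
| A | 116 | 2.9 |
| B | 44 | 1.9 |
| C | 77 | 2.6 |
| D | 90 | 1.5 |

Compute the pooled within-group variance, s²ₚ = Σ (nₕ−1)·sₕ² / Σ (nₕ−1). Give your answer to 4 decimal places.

5.6854

Degrees of freedom: 115 + 43 + 76 + 89 = 323.
Σ(nₕ−1)sₕ² = 115·8.41 + 43·3.61 + 76·6.76 + 89·2.25 = 1836.39.
s²ₚ = 1836.39 / 323 = 5.685418... → 5.6854.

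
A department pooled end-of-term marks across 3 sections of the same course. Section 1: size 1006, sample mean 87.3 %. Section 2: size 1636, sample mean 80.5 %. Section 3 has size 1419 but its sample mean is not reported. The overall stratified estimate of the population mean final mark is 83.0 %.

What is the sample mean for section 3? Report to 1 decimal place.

82.8

N = 1006 + 1636 + 1419 = 4061.
Overall total = μ·N = 83.0·4061 = 337063.
Subtract the known strata: 1006·87.3 + 1636·80.5 = 219521.8.
Remaining total for section 3: 337063 − 219521.8 = 117541.2.
Divide by its size: 117541.2 / 1419 = 82.834... → 82.8.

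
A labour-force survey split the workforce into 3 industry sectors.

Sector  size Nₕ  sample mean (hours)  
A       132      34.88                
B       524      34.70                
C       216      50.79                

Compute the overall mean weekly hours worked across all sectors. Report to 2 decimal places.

x̄_st = (Σ Nₕx̄ₕ) / (Σ Nₕ) = (132·34.88 + 524·34.70 + 216·50.79) / 872
= 33757.6 / 872 = 38.7128... → 38.71.

38.71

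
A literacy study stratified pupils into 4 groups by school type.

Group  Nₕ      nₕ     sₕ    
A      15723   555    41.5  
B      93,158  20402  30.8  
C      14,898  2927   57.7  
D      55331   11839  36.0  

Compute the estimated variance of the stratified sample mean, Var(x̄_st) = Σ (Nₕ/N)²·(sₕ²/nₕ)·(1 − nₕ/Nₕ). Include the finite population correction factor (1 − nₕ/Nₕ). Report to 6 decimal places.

0.047428

N = 179110; Wₕ = Nₕ/N.
group A: (15723/179110)²·41.5²/555·(1 − 555/15723) = 0.023068921
group B: (93158/179110)²·30.8²/20402·(1 − 20402/93158) = 0.009823766
group C: (14898/179110)²·57.7²/2927·(1 − 2927/14898) = 0.006323356
group D: (55331/179110)²·36.0²/11839·(1 − 11839/55331) = 0.008211608
Sum = 0.047427650 → 0.047428.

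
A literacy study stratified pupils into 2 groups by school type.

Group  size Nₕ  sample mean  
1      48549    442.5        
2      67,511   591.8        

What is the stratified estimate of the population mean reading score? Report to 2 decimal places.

x̄_st = (Σ Nₕx̄ₕ) / (Σ Nₕ) = (48549·442.5 + 67511·591.8) / 116060
= 61435942.3 / 116060 = 529.3464... → 529.35.

529.35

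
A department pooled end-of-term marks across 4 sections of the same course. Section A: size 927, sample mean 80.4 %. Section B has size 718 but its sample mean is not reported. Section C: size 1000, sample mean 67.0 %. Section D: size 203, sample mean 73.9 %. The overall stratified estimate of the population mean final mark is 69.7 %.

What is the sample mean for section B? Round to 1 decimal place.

Σ Nₕx̄ₕ = N·μ, so 718·x̄_B = 2848·69.7 − (927·80.4 + 1000·67.0 + 203·73.9).
= 198505.6 − 156532.5 = 41973.1.
x̄_B = 41973.1 / 718 = 58.458... → 58.5.

58.5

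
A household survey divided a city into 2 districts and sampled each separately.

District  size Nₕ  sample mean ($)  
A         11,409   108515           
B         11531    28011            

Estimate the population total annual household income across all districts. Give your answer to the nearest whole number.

1561042476

Population total = Σ Nₕ·x̄ₕ (each stratum's size times its mean).
11409·108515 + 11531·28011 = 1238047635 + 322994841 = 1561042476.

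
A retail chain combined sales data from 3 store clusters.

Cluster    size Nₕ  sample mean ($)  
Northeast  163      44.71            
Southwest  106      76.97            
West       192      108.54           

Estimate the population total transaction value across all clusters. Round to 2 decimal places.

Northeast: 163·44.71 = 7287.73
Southwest: 106·76.97 = 8158.82
West: 192·108.54 = 20839.68
τ̂ = Σ Nₕx̄ₕ = 36286.23.

36286.23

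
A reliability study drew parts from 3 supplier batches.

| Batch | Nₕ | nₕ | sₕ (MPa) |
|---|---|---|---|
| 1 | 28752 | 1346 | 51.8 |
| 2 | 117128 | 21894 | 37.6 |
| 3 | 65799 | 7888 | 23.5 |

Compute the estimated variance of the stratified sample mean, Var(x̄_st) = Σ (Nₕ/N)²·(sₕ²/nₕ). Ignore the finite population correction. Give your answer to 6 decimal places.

N = 211679. Term for each stratum: Wₕ²sₕ²/nₕ.
Var(x̄_st) = 0.036778586 + 0.019770447 + 0.006764752 = 0.063313784 → 0.063314.

0.063314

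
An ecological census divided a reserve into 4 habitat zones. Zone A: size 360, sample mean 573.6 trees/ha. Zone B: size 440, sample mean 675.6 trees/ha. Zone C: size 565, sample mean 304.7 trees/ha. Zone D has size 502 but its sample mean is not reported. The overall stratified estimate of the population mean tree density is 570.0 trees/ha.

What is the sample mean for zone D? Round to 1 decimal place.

N = 360 + 440 + 565 + 502 = 1867.
Overall total = μ·N = 570.0·1867 = 1064190.
Subtract the known strata: 360·573.6 + 440·675.6 + 565·304.7 = 675915.5.
Remaining total for zone D: 1064190 − 675915.5 = 388274.5.
Divide by its size: 388274.5 / 502 = 773.455... → 773.5.

773.5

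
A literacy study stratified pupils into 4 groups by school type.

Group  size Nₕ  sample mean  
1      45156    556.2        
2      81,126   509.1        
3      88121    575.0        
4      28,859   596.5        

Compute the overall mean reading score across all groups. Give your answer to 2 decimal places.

x̄_st = (Σ Nₕx̄ₕ) / (Σ Nₕ) = (45156·556.2 + 81126·509.1 + 88121·575.0 + 28859·596.5) / 243262
= 134300982.3 / 243262 = 552.0837... → 552.08.

552.08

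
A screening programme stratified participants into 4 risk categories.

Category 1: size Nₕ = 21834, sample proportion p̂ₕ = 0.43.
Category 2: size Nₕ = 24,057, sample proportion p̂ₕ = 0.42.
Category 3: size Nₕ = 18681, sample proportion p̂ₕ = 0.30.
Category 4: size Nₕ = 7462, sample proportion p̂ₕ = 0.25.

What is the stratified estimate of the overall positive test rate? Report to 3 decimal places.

0.374

Wₕ = Nₕ/N with N = 72034: 0.3031, 0.3340, 0.2593, 0.1036.
p̂_st = 0.3031·0.43 + 0.3340·0.42 + 0.2593·0.30 + 0.1036·0.25 ≈ 0.37430... → 0.374.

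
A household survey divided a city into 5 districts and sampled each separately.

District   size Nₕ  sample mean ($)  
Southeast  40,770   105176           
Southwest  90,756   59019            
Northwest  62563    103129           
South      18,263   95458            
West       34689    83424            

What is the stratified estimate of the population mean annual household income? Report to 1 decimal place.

83928.0

x̄_st = (Σ Nₕx̄ₕ) / (Σ Nₕ) = (40770·105176 + 90756·59019 + 62563·103129 + 18263·95458 + 34689·83424) / 247041
= 20733658101 / 247041 = 83928.004... → 83928.0.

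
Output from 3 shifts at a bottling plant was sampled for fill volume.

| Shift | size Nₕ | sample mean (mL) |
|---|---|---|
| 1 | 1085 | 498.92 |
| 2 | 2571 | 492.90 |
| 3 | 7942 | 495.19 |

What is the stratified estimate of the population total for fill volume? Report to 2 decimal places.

5741373.08

Estimate total by summing Nₕ·x̄ₕ over strata.
1085·498.92 + 2571·492.90 + 7942·495.19 = 541328.2 + 1267245.9 + 3932798.98 = 5741373.08.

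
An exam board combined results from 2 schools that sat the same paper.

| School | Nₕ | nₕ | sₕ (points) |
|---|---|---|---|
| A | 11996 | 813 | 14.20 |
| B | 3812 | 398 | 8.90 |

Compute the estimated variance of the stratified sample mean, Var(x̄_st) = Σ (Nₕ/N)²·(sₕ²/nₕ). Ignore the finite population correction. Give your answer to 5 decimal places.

N = 15808; Wₕ = Nₕ/N.
school A: (11996/15808)²·14.20²/813 = 0.14282532
school B: (3812/15808)²·8.90²/398 = 0.01157308
Sum = 0.15439840 → 0.15440.

0.15440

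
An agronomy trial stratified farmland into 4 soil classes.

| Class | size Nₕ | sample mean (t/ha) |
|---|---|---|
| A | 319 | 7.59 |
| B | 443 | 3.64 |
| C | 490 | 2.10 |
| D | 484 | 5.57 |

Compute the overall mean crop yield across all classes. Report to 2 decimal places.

N = 1736; weights Wₕ = Nₕ/N = (0.1838, 0.2552, 0.2823, 0.2788).
x̄_st = Σ Wₕ·x̄ₕ = 0.1838·7.59 + 0.2552·3.64 + 0.2823·2.10 + 0.2788·5.57 ≈ 4.4692...
→ 4.47.

4.47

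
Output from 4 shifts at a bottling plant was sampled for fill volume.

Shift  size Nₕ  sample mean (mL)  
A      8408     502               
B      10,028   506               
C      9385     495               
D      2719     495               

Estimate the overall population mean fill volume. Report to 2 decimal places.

N = 8408 + 10028 + 9385 + 2719 = 30540.
Overall mean = Σ (Nₕ/N)·x̄ₕ — weight by population share, not a simple average.
Σ Nₕx̄ₕ = 8408·502 + 10028·506 + 9385·495 + 2719·495 = 4220816 + 5074168 + 4645575 + 1345905 = 15286464.
Divide by N: 15286464 / 30540 = 500.5391... → 500.54.

500.54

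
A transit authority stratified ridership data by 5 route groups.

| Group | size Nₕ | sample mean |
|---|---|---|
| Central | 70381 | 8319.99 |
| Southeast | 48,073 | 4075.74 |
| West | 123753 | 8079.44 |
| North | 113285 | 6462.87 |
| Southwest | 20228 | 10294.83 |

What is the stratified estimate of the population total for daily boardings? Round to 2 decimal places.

Population total = Σ Nₕ·x̄ₕ (each stratum's size times its mean).
70381·8319.99 + 48073·4075.74 + 123753·8079.44 + 113285·6462.87 + 20228·10294.83 = 585569216.19 + 195933049.02 + 999854938.32 + 732146227.95 + 208243821.24 = 2721747252.72.

2721747252.72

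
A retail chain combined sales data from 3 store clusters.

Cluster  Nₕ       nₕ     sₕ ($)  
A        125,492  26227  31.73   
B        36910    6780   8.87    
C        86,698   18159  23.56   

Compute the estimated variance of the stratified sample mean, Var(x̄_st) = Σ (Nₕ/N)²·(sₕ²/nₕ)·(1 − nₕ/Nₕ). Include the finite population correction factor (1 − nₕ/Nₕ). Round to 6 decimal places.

0.010842

N = 249100; Wₕ = Nₕ/N.
cluster A: (125492/249100)²·31.73²/26227·(1 − 26227/125492) = 0.007706484
cluster B: (36910/249100)²·8.87²/6780·(1 − 6780/36910) = 0.000207976
cluster C: (86698/249100)²·23.56²/18159·(1 − 18159/86698) = 0.002927238
Sum = 0.010841698 → 0.010842.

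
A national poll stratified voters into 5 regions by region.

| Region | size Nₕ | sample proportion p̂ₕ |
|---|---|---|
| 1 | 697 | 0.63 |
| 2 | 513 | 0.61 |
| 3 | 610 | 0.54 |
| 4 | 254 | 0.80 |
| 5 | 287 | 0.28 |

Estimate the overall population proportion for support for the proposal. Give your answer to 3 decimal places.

0.578

Wₕ = Nₕ/N with N = 2361: 0.2952, 0.2173, 0.2584, 0.1076, 0.1216.
p̂_st = 0.2952·0.63 + 0.2173·0.61 + 0.2584·0.54 + 0.1076·0.80 + 0.1216·0.28 ≈ 0.57814... → 0.578.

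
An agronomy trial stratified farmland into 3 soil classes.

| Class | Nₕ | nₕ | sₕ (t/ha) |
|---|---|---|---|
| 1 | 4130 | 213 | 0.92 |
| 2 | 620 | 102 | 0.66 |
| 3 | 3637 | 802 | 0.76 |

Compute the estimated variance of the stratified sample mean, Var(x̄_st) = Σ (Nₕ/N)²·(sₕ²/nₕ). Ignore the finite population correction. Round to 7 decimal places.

N = 8387; Wₕ = Nₕ/N.
class 1: (4130/8387)²·0.92²/213 = 0.0009635691
class 2: (620/8387)²·0.66²/102 = 0.0000233377
class 3: (3637/8387)²·0.76²/802 = 0.0001354335
Sum = 0.0011223403 → 0.0011223.

0.0011223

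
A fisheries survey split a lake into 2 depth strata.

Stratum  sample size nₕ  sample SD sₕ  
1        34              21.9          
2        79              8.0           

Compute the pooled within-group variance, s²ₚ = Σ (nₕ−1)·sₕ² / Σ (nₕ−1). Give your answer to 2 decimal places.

187.56

1: (34−1)·21.9² = 33·479.61 = 15827.13
2: (79−1)·8.0² = 78·64 = 4992
Numerator = 20819.13; denominator = Σ(nₕ−1) = 111.
s²ₚ = 20819.13/111 = 187.5597... → 187.56.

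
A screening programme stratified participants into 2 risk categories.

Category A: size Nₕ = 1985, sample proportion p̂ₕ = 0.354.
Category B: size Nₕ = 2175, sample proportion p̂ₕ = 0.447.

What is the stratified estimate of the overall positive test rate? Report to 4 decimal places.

0.4026

N = 1985 + 2175 = 4160.
Overall proportion = Σ (Nₕ/N)·p̂ₕ.
Σ Nₕp̂ₕ = 702.69 + 972.225 = 1674.915.
1674.915 / 4160 = 0.402624... → 0.4026.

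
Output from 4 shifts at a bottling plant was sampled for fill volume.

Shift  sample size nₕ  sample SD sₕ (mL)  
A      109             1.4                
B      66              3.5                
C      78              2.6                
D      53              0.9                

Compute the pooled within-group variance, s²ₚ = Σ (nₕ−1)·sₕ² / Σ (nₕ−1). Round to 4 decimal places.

Degrees of freedom: 108 + 65 + 77 + 52 = 302.
Σ(nₕ−1)sₕ² = 108·1.96 + 65·12.25 + 77·6.76 + 52·0.81 = 1570.57.
s²ₚ = 1570.57 / 302 = 5.200563... → 5.2006.

5.2006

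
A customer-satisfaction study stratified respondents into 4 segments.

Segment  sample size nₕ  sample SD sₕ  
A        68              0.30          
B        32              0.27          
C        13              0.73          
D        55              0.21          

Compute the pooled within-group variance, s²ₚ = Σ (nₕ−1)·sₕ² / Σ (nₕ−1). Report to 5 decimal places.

0.10406

Degrees of freedom: 67 + 31 + 12 + 54 = 164.
Σ(nₕ−1)sₕ² = 67·0.09 + 31·0.0729 + 12·0.5329 + 54·0.0441 = 17.0661.
s²ₚ = 17.0661 / 164 = 0.1040616... → 0.10406.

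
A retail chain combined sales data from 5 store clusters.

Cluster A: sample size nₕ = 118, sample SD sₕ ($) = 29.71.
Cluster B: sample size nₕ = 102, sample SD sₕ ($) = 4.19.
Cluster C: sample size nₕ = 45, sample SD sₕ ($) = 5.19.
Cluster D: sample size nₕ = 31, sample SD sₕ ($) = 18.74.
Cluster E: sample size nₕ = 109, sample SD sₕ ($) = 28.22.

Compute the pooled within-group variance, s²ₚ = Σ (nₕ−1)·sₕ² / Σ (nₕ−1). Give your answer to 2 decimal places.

Degrees of freedom: 117 + 101 + 44 + 30 + 108 = 400.
Σ(nₕ−1)sₕ² = 117·882.6841 + 101·17.5561 + 44·26.9361 + 30·351.1876 + 108·796.3684 = 202775.8094.
s²ₚ = 202775.8094 / 400 = 506.9395... → 506.94.

506.94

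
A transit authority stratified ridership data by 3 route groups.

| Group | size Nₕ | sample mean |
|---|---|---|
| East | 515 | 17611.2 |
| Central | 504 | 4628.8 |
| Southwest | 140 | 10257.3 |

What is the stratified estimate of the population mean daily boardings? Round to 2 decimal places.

11077.40

N = 1159; weights Wₕ = Nₕ/N = (0.4443, 0.4349, 0.1208).
x̄_st = Σ Wₕ·x̄ₕ = 0.4443·17611.2 + 0.4349·4628.8 + 0.1208·10257.3 ≈ 11077.3988...
→ 11077.40.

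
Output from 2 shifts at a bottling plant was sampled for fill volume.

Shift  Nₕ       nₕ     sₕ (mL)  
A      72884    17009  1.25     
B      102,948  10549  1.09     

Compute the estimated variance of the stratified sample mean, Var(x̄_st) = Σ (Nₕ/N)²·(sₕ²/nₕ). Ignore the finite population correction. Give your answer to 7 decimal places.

N = 175832; Wₕ = Nₕ/N.
shift A: (72884/175832)²·1.25²/17009 = 0.0000157837
shift B: (102948/175832)²·1.09²/10549 = 0.0000386084
Sum = 0.0000543921 → 0.0000544.

0.0000544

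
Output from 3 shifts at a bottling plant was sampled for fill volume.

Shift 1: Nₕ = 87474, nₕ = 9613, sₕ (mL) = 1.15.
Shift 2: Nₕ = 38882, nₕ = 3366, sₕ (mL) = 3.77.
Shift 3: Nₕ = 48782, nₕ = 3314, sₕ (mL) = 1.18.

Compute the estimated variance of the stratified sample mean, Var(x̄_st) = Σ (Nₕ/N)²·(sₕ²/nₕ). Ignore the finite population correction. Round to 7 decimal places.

N = 175138. Term for each stratum: Wₕ²sₕ²/nₕ.
Var(x̄_st) = 0.0000343189 + 0.0002081158 + 0.0000325964 = 0.0002750311 → 0.0002750.

0.0002750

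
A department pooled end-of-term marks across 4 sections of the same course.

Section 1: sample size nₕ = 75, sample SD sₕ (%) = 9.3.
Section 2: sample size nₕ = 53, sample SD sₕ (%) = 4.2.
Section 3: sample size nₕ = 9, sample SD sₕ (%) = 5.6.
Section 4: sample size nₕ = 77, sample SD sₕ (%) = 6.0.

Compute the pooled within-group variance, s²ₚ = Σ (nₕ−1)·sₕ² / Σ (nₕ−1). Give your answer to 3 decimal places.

49.069

Degrees of freedom: 74 + 52 + 8 + 76 = 210.
Σ(nₕ−1)sₕ² = 74·86.49 + 52·17.64 + 8·31.36 + 76·36 = 10304.42.
s²ₚ = 10304.42 / 210 = 49.06867... → 49.069.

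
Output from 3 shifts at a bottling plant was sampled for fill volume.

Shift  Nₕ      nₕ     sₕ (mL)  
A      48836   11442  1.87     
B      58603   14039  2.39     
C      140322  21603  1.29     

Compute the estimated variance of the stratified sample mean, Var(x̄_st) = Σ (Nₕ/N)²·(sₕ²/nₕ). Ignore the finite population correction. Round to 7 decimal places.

0.0000593

N = 247761; Wₕ = Nₕ/N.
shift A: (48836/247761)²·1.87²/11442 = 0.0000118740
shift B: (58603/247761)²·2.39²/14039 = 0.0000227632
shift C: (140322/247761)²·1.29²/21603 = 0.0000247088
Sum = 0.0000593459 → 0.0000593.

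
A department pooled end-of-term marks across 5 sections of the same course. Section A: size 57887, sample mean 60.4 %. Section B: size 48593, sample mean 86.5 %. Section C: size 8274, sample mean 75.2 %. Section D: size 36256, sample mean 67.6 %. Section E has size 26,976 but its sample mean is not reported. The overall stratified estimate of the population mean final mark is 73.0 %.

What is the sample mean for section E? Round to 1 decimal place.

N = 57887 + 48593 + 8274 + 36256 + 26976 = 177986.
Overall total = μ·N = 73.0·177986 = 12992978.
Subtract the known strata: 57887·60.4 + 48593·86.5 + 8274·75.2 + 36256·67.6 = 10772779.7.
Remaining total for section E: 12992978 − 10772779.7 = 2220198.3.
Divide by its size: 2220198.3 / 26976 = 82.303... → 82.3.

82.3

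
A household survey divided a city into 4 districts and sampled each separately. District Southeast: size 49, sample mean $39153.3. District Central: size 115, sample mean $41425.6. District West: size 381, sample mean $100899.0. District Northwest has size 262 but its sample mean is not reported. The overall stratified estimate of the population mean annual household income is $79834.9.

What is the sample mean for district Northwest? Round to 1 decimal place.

73671.0

Σ Nₕx̄ₕ = N·μ, so 262·x̄_Northwest = 807·79834.9 − (49·39153.3 + 115·41425.6 + 381·100899.0).
= 64426764.3 − 45124974.7 = 19301789.6.
x̄_Northwest = 19301789.6 / 262 = 73670.953... → 73671.0.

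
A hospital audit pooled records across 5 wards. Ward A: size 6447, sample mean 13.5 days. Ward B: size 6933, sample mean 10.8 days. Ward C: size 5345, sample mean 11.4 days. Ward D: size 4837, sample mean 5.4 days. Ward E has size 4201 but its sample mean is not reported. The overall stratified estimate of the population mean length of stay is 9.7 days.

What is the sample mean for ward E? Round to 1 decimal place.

Σ Nₕx̄ₕ = N·μ, so 4201·x̄_E = 27763·9.7 − (6447·13.5 + 6933·10.8 + 5345·11.4 + 4837·5.4).
= 269301.1 − 248963.7 = 20337.4.
x̄_E = 20337.4 / 4201 = 4.841... → 4.8.

4.8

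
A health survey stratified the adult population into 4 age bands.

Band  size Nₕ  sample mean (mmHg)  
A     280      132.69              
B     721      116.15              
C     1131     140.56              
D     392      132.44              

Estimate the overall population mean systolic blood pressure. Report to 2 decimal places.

N = 2524; weights Wₕ = Nₕ/N = (0.1109, 0.2857, 0.4481, 0.1553).
x̄_st = Σ Wₕ·x̄ₕ = 0.1109·132.69 + 0.2857·116.15 + 0.4481·140.56 + 0.1553·132.44 ≈ 131.4529...
→ 131.45.

131.45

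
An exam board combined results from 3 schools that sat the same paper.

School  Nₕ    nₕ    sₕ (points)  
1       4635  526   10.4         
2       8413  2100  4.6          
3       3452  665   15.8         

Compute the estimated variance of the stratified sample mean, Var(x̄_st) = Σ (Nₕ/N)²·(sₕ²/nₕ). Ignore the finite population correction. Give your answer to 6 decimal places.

0.035277

N = 16500; Wₕ = Nₕ/N.
school 1: (4635/16500)²·10.4²/526 = 0.016226039
school 2: (8413/16500)²·4.6²/2100 = 0.002619572
school 3: (3452/16500)²·15.8²/665 = 0.016431084
Sum = 0.035276695 → 0.035277.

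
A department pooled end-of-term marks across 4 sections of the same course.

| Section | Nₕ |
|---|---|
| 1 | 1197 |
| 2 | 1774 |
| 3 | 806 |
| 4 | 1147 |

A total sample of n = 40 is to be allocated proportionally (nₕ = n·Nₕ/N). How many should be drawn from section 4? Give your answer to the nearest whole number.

N = 1197 + 1774 + 806 + 1147 = 4924.
n_4 = 40·1147/4924 = 9.318... → 9.

9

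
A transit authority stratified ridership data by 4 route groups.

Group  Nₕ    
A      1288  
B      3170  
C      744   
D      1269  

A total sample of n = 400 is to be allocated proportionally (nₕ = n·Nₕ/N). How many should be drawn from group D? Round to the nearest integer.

78

N = 1288 + 3170 + 744 + 1269 = 6471.
n_D = 400·1269/6471 = 78.442... → 78.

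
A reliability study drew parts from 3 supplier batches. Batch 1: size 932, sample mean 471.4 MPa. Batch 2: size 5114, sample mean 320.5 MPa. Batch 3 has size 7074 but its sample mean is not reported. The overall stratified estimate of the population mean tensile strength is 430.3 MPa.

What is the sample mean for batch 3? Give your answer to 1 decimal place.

N = 932 + 5114 + 7074 = 13120.
Overall total = μ·N = 430.3·13120 = 5645536.
Subtract the known strata: 932·471.4 + 5114·320.5 = 2078381.8.
Remaining total for batch 3: 5645536 − 2078381.8 = 3567154.2.
Divide by its size: 3567154.2 / 7074 = 504.263... → 504.3.

504.3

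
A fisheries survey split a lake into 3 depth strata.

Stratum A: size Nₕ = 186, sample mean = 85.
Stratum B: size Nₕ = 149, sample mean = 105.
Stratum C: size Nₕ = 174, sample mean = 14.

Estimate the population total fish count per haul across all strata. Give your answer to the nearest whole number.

33891

Population total = Σ Nₕ·x̄ₕ (each stratum's size times its mean).
186·85 + 149·105 + 174·14 = 15810 + 15645 + 2436 = 33891.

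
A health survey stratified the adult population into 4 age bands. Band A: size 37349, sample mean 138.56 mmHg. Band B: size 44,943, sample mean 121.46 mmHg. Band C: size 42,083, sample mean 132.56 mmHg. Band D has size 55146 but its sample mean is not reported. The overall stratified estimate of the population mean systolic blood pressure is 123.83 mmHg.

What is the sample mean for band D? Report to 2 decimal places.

N = 37349 + 44943 + 42083 + 55146 = 179521.
Overall total = μ·N = 123.83·179521 = 22230085.43.
Subtract the known strata: 37349·138.56 + 44943·121.46 + 42083·132.56 = 16212376.7.
Remaining total for band D: 22230085.43 − 16212376.7 = 6017708.73.
Divide by its size: 6017708.73 / 55146 = 109.1232... → 109.12.

109.12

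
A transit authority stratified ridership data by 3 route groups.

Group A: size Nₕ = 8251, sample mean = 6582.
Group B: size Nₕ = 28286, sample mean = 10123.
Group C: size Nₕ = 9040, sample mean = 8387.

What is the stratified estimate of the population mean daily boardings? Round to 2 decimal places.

9137.63

x̄_st = (Σ Nₕx̄ₕ) / (Σ Nₕ) = (8251·6582 + 28286·10123 + 9040·8387) / 45577
= 416465740 / 45577 = 9137.6295... → 9137.63.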